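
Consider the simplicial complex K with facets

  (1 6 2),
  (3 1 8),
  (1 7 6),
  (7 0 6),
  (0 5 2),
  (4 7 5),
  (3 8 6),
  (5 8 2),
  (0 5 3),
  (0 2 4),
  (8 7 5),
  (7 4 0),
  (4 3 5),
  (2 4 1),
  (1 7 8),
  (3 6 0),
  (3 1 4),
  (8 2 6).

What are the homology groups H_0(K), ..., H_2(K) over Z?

H_0 ≅ Z,  H_1 ≅ Z ⊕ Z/2,  H_2 = 0.

Fix the vertex order 0 < 1 < 2 < 3 < 4 < 5 < 6 < 7 < 8 and write every simplex with vertices in increasing order. Then dim K = 2 and the simplices of K are:

  0-simplices (9): [0], [1], [2], [3], [4], [5], [6], [7], [8]
  1-simplices (27): (27 of them)
  2-simplices (18): [0,2,4], [0,2,5], [0,3,5], [0,3,6], [0,4,7], [0,6,7], [1,2,4], [1,2,6], [1,3,4], [1,3,8], [1,6,7], [1,7,8], [2,5,8], [2,6,8], [3,4,5], [3,6,8], [4,5,7], [5,7,8]

Hence C_0 ≅ Z^9, C_1 ≅ Z^27, C_2 ≅ Z^18.

∂_1: C_1 → C_0 maps an edge to its endpoints' difference, ∂[p,q] = q − p. For instance
  ∂[2,8] = [8] − [2].
The resulting 9×27 matrix has rank 8, and its Smith normal form has invariant factors (1,1,1,1,1,1,1,1).

Boundary ∂_2: C_2 → C_1 sends each 2-simplex [p,q,r] to [q,r] − [p,r] + [p,q]. For instance
  ∂[4,5,7] = [5,7] − [4,7] + [4,5],
  ∂[0,3,6] = [3,6] − [0,6] + [0,3].
The 27×18 boundary matrix has rank 18 and Smith normal form diag(1,1,1,1,1,1,1,1,1,1,1,1,1,1,1,1,1,2).

Reading off H_k = ker ∂_k / im ∂_{k+1}:

  H_0: rank C_0 − rank ∂_1 = 9 − 8 = 1, and the invariant factors of ∂_1 are all 1, so H_0 ≅ Z.
  H_1: rank ker ∂_1 − rank ∂_2 = (27 − 8) − 18 = 1, and ∂_2 has invariant factor 2 > 1, so H_1 ≅ Z ⊕ Z/2.
  H_2: rank ker ∂_2 − rank ∂_3 = (18 − 18) − 0 = 0, and there is no ∂_3, so H_2 ≅ 0.

As a check, the Euler characteristic is 9 − 27 + 18 = 0, which agrees with 1 − 1 + 0 = 0.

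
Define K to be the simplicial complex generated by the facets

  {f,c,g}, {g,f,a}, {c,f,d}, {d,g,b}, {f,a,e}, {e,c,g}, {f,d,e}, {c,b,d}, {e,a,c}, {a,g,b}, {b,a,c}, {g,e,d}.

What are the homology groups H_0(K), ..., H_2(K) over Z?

H_0 ≅ Z,  H_1 ≅ Z/2,  H_2 = 0.

K has 7 vertices, 18 edges, 12 triangles.
rank ∂_0 = 0, rank ∂_1 = 6 ⇒ b_0 = 7 − 0 − 6 = 1; all invariant factors of ∂_1 are 1 so no torsion. So H_0 = Z.
rank ∂_1 = 6, rank ∂_2 = 12 ⇒ b_1 = 18 − 6 − 12 = 0; ∂_2 has invariant factor(s) [2] giving torsion. So H_1 = Z/2.
rank ∂_2 = 12, rank ∂_3 = 0 ⇒ b_2 = 12 − 12 − 0 = 0. So H_2 = 0.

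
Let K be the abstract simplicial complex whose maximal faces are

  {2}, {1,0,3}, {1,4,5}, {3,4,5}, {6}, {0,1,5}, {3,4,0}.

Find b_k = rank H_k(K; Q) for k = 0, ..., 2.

Fix the vertex order 0 < 1 < 2 < 3 < 4 < 5 < 6 and write every simplex with vertices in increasing order. Then dim K = 2 and the simplices of K are:

  0-simplices (7): [0], [1], [2], [3], [4], [5], [6]
  1-simplices (10): [0,1], [0,3], [0,4], [0,5], [1,3], [1,4], [1,5], [3,4], [3,5], [4,5]
  2-simplices (5): [0,1,3], [0,1,5], [0,3,4], [1,4,5], [3,4,5]

so the chain groups are C_0 ≅ Z^7, C_1 ≅ Z^10, C_2 ≅ Z^5.

The boundary map ∂_1: C_1 → C_0 sends each edge [p,q] (with p < q) to q − p. For instance
  ∂[0,3] = [3] − [0].
The 7×10 boundary matrix has rank 4 and Smith normal form diag(1,1,1,1).

The boundary map ∂_2: C_2 → C_1 maps a triangle to the signed sum of its edges. For instance
  ∂[1,4,5] = [4,5] − [1,5] + [1,4],
  ∂[0,1,3] = [1,3] − [0,3] + [0,1].
As a 10×5 matrix over Z this has rank 5, with invariant factors (1,1,1,1,1).

Computing H_k = (kernel of ∂_k) / (image of ∂_{k+1}):

  H_0: rank C_0 − rank ∂_1 = 7 − 4 = 3, and the invariant factors of ∂_1 are all 1, so H_0 = Z^3.
  H_1: rank ker ∂_1 − rank ∂_2 = (10 − 4) − 5 = 1, and the invariant factors of ∂_2 are all 1, so H_1 = Z.
  H_2: rank ker ∂_2 − rank ∂_3 = (5 − 5) − 0 = 0, and there is no ∂_3, so H_2 = 0.

As a check, the Euler characteristic is 7 − 10 + 5 = 2, which agrees with 3 − 1 + 0 = 2.
(K is a triangulation of the disjoint union of a set of 2 points and the Möbius band.)

Hence the Betti numbers are b_0 = 3, b_1 = 1, b_2 = 0.

b_0 = 3, b_1 = 1, b_2 = 0.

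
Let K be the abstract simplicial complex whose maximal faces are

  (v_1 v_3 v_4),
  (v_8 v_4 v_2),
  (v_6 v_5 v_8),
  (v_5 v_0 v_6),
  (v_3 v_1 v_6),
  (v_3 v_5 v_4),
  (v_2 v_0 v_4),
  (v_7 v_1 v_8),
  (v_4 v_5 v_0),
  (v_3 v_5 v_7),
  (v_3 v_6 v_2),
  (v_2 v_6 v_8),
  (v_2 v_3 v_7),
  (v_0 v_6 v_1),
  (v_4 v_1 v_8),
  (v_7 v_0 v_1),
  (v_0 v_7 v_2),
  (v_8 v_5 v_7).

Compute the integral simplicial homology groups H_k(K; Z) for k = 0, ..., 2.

H_0 ≅ Z,  H_1 ≅ Z^2,  H_2 ≅ Z.

Take the total order v_0 < v_1 < v_2 < v_3 < v_4 < v_5 < v_6 < v_7 < v_8 on the vertex set. Then K (dimension 2) consists of the simplices:

  0-simplices (9): [v_0], [v_1], [v_2], [v_3], [v_4], [v_5], [v_6], [v_7], [v_8]
  1-simplices (27): (27 of them)
  2-simplices (18): (18 of them)

Hence C_0 ≅ Z^9, C_1 ≅ Z^27, C_2 ≅ Z^18.

∂_1: C_1 → C_0 maps an edge to its endpoints' difference, ∂[p,q] = q − p.
As a 9×27 matrix over Z this has rank 8, with invariant factors (1,1,1,1,1,1,1,1).

The boundary map ∂_2: C_2 → C_1 acts by ∂[p,q,r] = [q,r] − [p,r] + [p,q]. For instance
  ∂[v_3,v_4,v_5] = [v_4,v_5] − [v_3,v_5] + [v_3,v_4],
  ∂[v_3,v_5,v_7] = [v_5,v_7] − [v_3,v_7] + [v_3,v_5].
The 27×18 boundary matrix has rank 17 and Smith normal form diag(1,1,1,1,1,1,1,1,1,1,1,1,1,1,1,1,1).

From H_k ≅ ker(∂_k) / im(∂_{k+1}) we obtain:

  H_0: rank C_0 − rank ∂_1 = 9 − 8 = 1, and the invariant factors of ∂_1 are all 1, so H_0 = Z.
  H_1: rank ker ∂_1 − rank ∂_2 = (27 − 8) − 17 = 2, and the invariant factors of ∂_2 are all 1, so H_1 = Z^2.
  H_2: rank ker ∂_2 − rank ∂_3 = (18 − 17) − 0 = 1, and there is no ∂_3, so H_2 = Z.

As a check, the Euler characteristic is 9 − 27 + 18 = 0, which agrees with 1 − 2 + 1 = 0.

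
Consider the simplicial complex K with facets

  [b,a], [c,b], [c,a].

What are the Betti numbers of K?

b_0 = 1, b_1 = 1.

We work with the vertex ordering a < b < c. The simplices of K, each written with vertices in increasing order, are:

  0-simplices (3): a, b, c
  1-simplices (3): ab, ac, bc

so the chain groups are C_0 ≅ Z^3, C_1 ≅ Z^3.

The boundary map ∂_1: C_1 → C_0 sends each edge [p,q] (with p < q) to q − p. For instance
  ∂ac = c − a.
The 3×3 boundary matrix has rank 2 and Smith normal form diag(1,1).

From H_k ≅ ker(∂_k) / im(∂_{k+1}) we obtain:

  H_0: rank C_0 − rank ∂_1 = 3 − 2 = 1, and the invariant factors of ∂_1 are all 1, so H_0 ≅ Z.
  H_1: rank ker ∂_1 − rank ∂_2 = (3 − 2) − 0 = 1, and there is no ∂_2, so H_1 ≅ Z.

As a check, the Euler characteristic is 3 − 3 = 0, which agrees with 1 − 1 = 0.
(K is a triangulation of the circle S^1.)

Hence the Betti numbers are b_0 = 1, b_1 = 1.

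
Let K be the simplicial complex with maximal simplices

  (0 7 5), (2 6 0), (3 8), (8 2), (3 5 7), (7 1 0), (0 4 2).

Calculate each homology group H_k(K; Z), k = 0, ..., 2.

H_0 ≅ Z,  H_1 ≅ Z,  H_2 = 0.

Take the total order 0 < 1 < 2 < 3 < 4 < 5 < 6 < 7 < 8 on the vertex set. Then K (dimension 2) consists of the simplices:

  0-simplices (9): [0], [1], [2], [3], [4], [5], [6], [7], [8]
  1-simplices (14): [0,1], [0,2], [0,4], [0,5], [0,6], [0,7], [1,7], [2,4], [2,6], [2,8], [3,5], [3,7], [3,8], [5,7]
  2-simplices (5): [0,1,7], [0,2,4], [0,2,6], [0,5,7], [3,5,7]

Hence C_0 ≅ Z^9, C_1 ≅ Z^14, C_2 ≅ Z^5.

Boundary ∂_1: C_1 → C_0 maps an edge to its endpoints' difference, ∂[p,q] = q − p. For instance
  ∂[3,8] = [8] − [3].
This gives a 9×14 integer matrix of rank 8; reducing to Smith normal form yields diagonal entries (1,1,1,1,1,1,1,1).

Boundary ∂_2: C_2 → C_1 acts by ∂[p,q,r] = [q,r] − [p,r] + [p,q]. For instance
  ∂[3,5,7] = [5,7] − [3,7] + [3,5],
  ∂[0,1,7] = [1,7] − [0,7] + [0,1].
The resulting 14×5 matrix has rank 5, and its Smith normal form has invariant factors (1,1,1,1,1).

Computing H_k = (kernel of ∂_k) / (image of ∂_{k+1}):

  H_0: rank C_0 − rank ∂_1 = 9 − 8 = 1, and the invariant factors of ∂_1 are all 1, so H_0 ≅ Z.
  H_1: rank ker ∂_1 − rank ∂_2 = (14 − 8) − 5 = 1, and the invariant factors of ∂_2 are all 1, so H_1 ≅ Z.
  H_2: rank ker ∂_2 − rank ∂_3 = (5 − 5) − 0 = 0, and there is no ∂_3, so H_2 ≅ 0.

As a check, the Euler characteristic is 9 − 14 + 5 = 0, which agrees with 1 − 1 + 0 = 0.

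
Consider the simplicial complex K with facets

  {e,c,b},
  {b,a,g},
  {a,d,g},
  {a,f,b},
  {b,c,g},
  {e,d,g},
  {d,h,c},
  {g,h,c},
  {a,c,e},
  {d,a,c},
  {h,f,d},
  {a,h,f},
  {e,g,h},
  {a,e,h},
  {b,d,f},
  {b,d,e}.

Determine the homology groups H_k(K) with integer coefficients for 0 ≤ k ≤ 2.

H_0 = Z,  H_1 = Z^2,  H_2 = Z.

We work with the vertex ordering a < b < c < d < e < f < g < h. The simplices of K, each written with vertices in increasing order, are:

  0-simplices (8): a, b, c, d, e, f, g, h
  1-simplices (24): ab, ac, ad, ae, af, ag, ah, bc, bd, be, bf, bg, cd, ce, cg, ch, de, df, dg, dh, eg, eh, fh, gh
  2-simplices (16): abf, abg, acd, ace, adg, aeh, afh, bce, bcg, bde, bdf, cdh, cgh, deg, dfh, egh

giving chain groups C_0 ≅ Z^8, C_1 ≅ Z^24, C_2 ≅ Z^16.

Boundary ∂_1: C_1 → C_0 is given by ∂[p,q] = [q] − [p].
The resulting 8×24 matrix has rank 7, and its Smith normal form has invariant factors (1,1,1,1,1,1,1).

Boundary ∂_2: C_2 → C_1 acts by ∂[p,q,r] = [q,r] − [p,r] + [p,q]. For instance
  ∂abg = bg − ag + ab,
  ∂cgh = gh − ch + cg.
The 24×16 boundary matrix has rank 15 and Smith normal form diag(1,1,1,1,1,1,1,1,1,1,1,1,1,1,1).

From H_k ≅ ker(∂_k) / im(∂_{k+1}) we obtain:

  H_0: rank C_0 − rank ∂_1 = 8 − 7 = 1, and the invariant factors of ∂_1 are all 1, so H_0 = Z.
  H_1: rank ker ∂_1 − rank ∂_2 = (24 − 7) − 15 = 2, and the invariant factors of ∂_2 are all 1, so H_1 = Z^2.
  H_2: rank ker ∂_2 − rank ∂_3 = (16 − 15) − 0 = 1, and there is no ∂_3, so H_2 = Z.

As a check, the Euler characteristic is 8 − 24 + 16 = 0, which agrees with 1 − 2 + 1 = 0.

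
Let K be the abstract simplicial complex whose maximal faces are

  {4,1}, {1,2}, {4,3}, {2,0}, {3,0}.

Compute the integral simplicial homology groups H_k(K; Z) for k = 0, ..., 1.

H_0 = Z,  H_1 = Z.

Take the total order 0 < 1 < 2 < 3 < 4 on the vertex set. Then K (dimension 1) consists of the simplices:

  0-simplices (5): [0], [1], [2], [3], [4]
  1-simplices (5): [0,2], [0,3], [1,2], [1,4], [3,4]

Hence C_0 ≅ Z^5, C_1 ≅ Z^5.

∂_1: C_1 → C_0 maps an edge to its endpoints' difference, ∂[p,q] = q − p.
This gives a 5×5 integer matrix of rank 4; reducing to Smith normal form yields diagonal entries (1,1,1,1).

Reading off H_k = ker ∂_k / im ∂_{k+1}:

  H_0: rank C_0 − rank ∂_1 = 5 − 4 = 1, and the invariant factors of ∂_1 are all 1, so H_0 ≅ Z.
  H_1: rank ker ∂_1 − rank ∂_2 = (5 − 4) − 0 = 1, and there is no ∂_2, so H_1 ≅ Z.

(K is a triangulation of the circle S^1.)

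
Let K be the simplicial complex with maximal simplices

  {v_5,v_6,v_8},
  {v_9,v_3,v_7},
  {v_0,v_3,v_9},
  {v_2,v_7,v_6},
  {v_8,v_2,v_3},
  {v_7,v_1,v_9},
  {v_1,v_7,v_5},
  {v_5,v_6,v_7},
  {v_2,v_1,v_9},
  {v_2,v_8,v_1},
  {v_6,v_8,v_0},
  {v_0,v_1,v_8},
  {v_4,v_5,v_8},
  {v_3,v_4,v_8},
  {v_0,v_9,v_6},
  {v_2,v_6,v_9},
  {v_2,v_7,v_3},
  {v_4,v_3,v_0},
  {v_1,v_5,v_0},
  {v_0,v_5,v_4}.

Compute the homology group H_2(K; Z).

Take the total order v_0 < v_1 < v_2 < v_3 < v_4 < v_5 < v_6 < v_7 < v_8 < v_9 on the vertex set. Then K (dimension 2) consists of the simplices:

  0-simplices (10): [v_0], [v_1], [v_2], [v_3], [v_4], [v_5], [v_6], [v_7], [v_8], [v_9]
  1-simplices (30): (30 of them)
  2-simplices (20): (20 of them)

Hence C_0 ≅ Z^10, C_1 ≅ Z^30, C_2 ≅ Z^20.

∂_1: C_1 → C_0 maps an edge to its endpoints' difference, ∂[p,q] = q − p.
This gives a 10×30 integer matrix of rank 9; reducing to Smith normal form yields diagonal entries (1,1,1,1,1,1,1,1,1).

Boundary ∂_2: C_2 → C_1 acts by ∂[p,q,r] = [q,r] − [p,r] + [p,q]. For instance
  ∂[v_2,v_3,v_8] = [v_3,v_8] − [v_2,v_8] + [v_2,v_3],
  ∂[v_2,v_6,v_7] = [v_6,v_7] − [v_2,v_7] + [v_2,v_6].
This gives a 30×20 integer matrix of rank 20; reducing to Smith normal form yields diagonal entries (1,1,1,1,1,1,1,1,1,1,1,1,1,1,1,1,1,1,1,2).

From H_k ≅ ker(∂_k) / im(∂_{k+1}) we obtain:

  H_2: rank ker ∂_2 − rank ∂_3 = (20 − 20) − 0 = 0, and there is no ∂_3, so H_2 ≅ 0.

H_2 = 0.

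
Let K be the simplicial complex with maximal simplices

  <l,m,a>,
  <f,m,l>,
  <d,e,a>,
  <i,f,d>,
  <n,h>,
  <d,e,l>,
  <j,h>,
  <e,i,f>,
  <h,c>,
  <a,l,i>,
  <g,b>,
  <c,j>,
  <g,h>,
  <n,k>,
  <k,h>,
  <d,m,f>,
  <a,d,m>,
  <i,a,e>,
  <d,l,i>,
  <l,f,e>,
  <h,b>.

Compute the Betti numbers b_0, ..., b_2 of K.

We work with the vertex ordering a < b < c < d < e < f < g < h < i < j < k < l < m < n. The simplices of K, each written with vertices in increasing order, are:

  0-simplices (14): a, b, c, d, e, f, g, h, i, j, k, l, m, n
  1-simplices (27): ad, ae, ai, al, am, bg, bh, ch, cj, de, df, di, dl, dm, ef, ei, el, fi, fl, fm, gh, hj, hk, hn, il, kn, lm
  2-simplices (12): ade, adm, aei, ail, alm, del, dfi, dfm, dil, efi, efl, flm

Hence C_0 ≅ Z^14, C_1 ≅ Z^27, C_2 ≅ Z^12.

∂_1: C_1 → C_0 sends each edge [p,q] (with p < q) to q − p. For instance
  ∂gh = h − g.
This gives a 14×27 integer matrix of rank 12; reducing to Smith normal form yields diagonal entries (1,1,1,1,1,1,1,1,1,1,1,1).

∂_2: C_2 → C_1 maps a triangle to the signed sum of its edges. For instance
  ∂ail = il − al + ai,
  ∂aei = ei − ai + ae.
The 27×12 boundary matrix has rank 12 and Smith normal form diag(1,1,1,1,1,1,1,1,1,1,1,2).

Now H_k = ker ∂_k / im ∂_{k+1}, so:

  H_0: rank C_0 − rank ∂_1 = 14 − 12 = 2, and the invariant factors of ∂_1 are all 1, so H_0 ≅ Z^2.
  H_1: rank ker ∂_1 − rank ∂_2 = (27 − 12) − 12 = 3, and ∂_2 has invariant factor 2 > 1, so H_1 ≅ Z^3 ⊕ Z/2Z.
  H_2: rank ker ∂_2 − rank ∂_3 = (12 − 12) − 0 = 0, and there is no ∂_3, so H_2 ≅ 0.

Hence the Betti numbers are b_0 = 2, b_1 = 3, b_2 = 0.

b_0 = 2, b_1 = 3, b_2 = 0.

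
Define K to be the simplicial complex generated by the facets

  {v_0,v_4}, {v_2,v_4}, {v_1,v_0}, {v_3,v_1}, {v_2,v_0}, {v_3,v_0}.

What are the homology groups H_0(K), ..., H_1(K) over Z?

H_0 = Z,  H_1 = Z^2.

Order the vertices as v_0 < v_1 < v_2 < v_3 < v_4. Listing each simplex with vertices in this order, K has dimension 1 with simplices:

  0-simplices (5): [v_0], [v_1], [v_2], [v_3], [v_4]
  1-simplices (6): [v_0,v_1], [v_0,v_2], [v_0,v_3], [v_0,v_4], [v_1,v_3], [v_2,v_4]

giving chain groups C_0 ≅ Z^5, C_1 ≅ Z^6.

∂_1: C_1 → C_0 sends each edge [p,q] (with p < q) to q − p.
The 5×6 boundary matrix has rank 4 and Smith normal form diag(1,1,1,1).

Now H_k = ker ∂_k / im ∂_{k+1}, so:

  H_0: rank C_0 − rank ∂_1 = 5 − 4 = 1, and the invariant factors of ∂_1 are all 1, so H_0 ≅ Z.
  H_1: rank ker ∂_1 − rank ∂_2 = (6 − 4) − 0 = 2, and there is no ∂_2, so H_1 ≅ Z^2.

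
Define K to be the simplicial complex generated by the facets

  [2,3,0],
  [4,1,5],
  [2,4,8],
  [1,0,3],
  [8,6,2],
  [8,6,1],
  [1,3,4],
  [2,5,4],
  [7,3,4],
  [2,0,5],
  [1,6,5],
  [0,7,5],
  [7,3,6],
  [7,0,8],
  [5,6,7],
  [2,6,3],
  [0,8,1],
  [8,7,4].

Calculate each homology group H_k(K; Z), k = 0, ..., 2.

H_0 ≅ Z,  H_1 ≅ Z^2,  H_2 ≅ Z.

Fix the vertex order 0 < 1 < 2 < 3 < 4 < 5 < 6 < 7 < 8 and write every simplex with vertices in increasing order. Then dim K = 2 and the simplices of K are:

  0-simplices (9): [0], [1], [2], [3], [4], [5], [6], [7], [8]
  1-simplices (27): (27 of them)
  2-simplices (18): [0,1,3], [0,1,8], [0,2,3], [0,2,5], [0,5,7], [0,7,8], [1,3,4], [1,4,5], [1,5,6], [1,6,8], [2,3,6], [2,4,5], [2,4,8], [2,6,8], [3,4,7], [3,6,7], [4,7,8], [5,6,7]

giving chain groups C_0 ≅ Z^9, C_1 ≅ Z^27, C_2 ≅ Z^18.

∂_1: C_1 → C_0 maps an edge to its endpoints' difference, ∂[p,q] = q − p. For instance
  ∂[6,7] = [7] − [6].
The 9×27 boundary matrix has rank 8 and Smith normal form diag(1,1,1,1,1,1,1,1).

The boundary map ∂_2: C_2 → C_1 maps a triangle to the signed sum of its edges. For instance
  ∂[0,1,8] = [1,8] − [0,8] + [0,1],
  ∂[0,2,3] = [2,3] − [0,3] + [0,2].
This gives a 27×18 integer matrix of rank 17; reducing to Smith normal form yields diagonal entries (1,1,1,1,1,1,1,1,1,1,1,1,1,1,1,1,1).

Reading off H_k = ker ∂_k / im ∂_{k+1}:

  H_0: rank C_0 − rank ∂_1 = 9 − 8 = 1, and the invariant factors of ∂_1 are all 1, so H_0 = Z.
  H_1: rank ker ∂_1 − rank ∂_2 = (27 − 8) − 17 = 2, and the invariant factors of ∂_2 are all 1, so H_1 = Z^2.
  H_2: rank ker ∂_2 − rank ∂_3 = (18 − 17) − 0 = 1, and there is no ∂_3, so H_2 = Z.

As a check, the Euler characteristic is 9 − 27 + 18 = 0, which agrees with 1 − 2 + 1 = 0.
(K is a triangulation of the torus T^2.)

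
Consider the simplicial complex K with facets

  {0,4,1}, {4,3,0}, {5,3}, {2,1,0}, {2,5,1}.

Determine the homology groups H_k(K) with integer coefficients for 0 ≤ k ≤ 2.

We work with the vertex ordering 0 < 1 < 2 < 3 < 4 < 5. The simplices of K, each written with vertices in increasing order, are:

  0-simplices (6): [0], [1], [2], [3], [4], [5]
  1-simplices (10): [0,1], [0,2], [0,3], [0,4], [1,2], [1,4], [1,5], [2,5], [3,4], [3,5]
  2-simplices (4): [0,1,2], [0,1,4], [0,3,4], [1,2,5]

so the chain groups are C_0 ≅ Z^6, C_1 ≅ Z^10, C_2 ≅ Z^4.

∂_1: C_1 → C_0 is given by ∂[p,q] = [q] − [p]. For instance
  ∂[0,1] = [1] − [0].
This gives a 6×10 integer matrix of rank 5; reducing to Smith normal form yields diagonal entries (1,1,1,1,1).

∂_2: C_2 → C_1 acts by ∂[p,q,r] = [q,r] − [p,r] + [p,q]. For instance
  ∂[0,1,4] = [1,4] − [0,4] + [0,1],
  ∂[1,2,5] = [2,5] − [1,5] + [1,2].
As a 10×4 matrix over Z this has rank 4, with invariant factors (1,1,1,1).

Reading off H_k = ker ∂_k / im ∂_{k+1}:

  H_0: rank C_0 − rank ∂_1 = 6 − 5 = 1, and the invariant factors of ∂_1 are all 1, so H_0 = Z.
  H_1: rank ker ∂_1 − rank ∂_2 = (10 − 5) − 4 = 1, and the invariant factors of ∂_2 are all 1, so H_1 = Z.
  H_2: rank ker ∂_2 − rank ∂_3 = (4 − 4) − 0 = 0, and there is no ∂_3, so H_2 = 0.

H_0 ≅ Z,  H_1 ≅ Z,  H_2 = 0.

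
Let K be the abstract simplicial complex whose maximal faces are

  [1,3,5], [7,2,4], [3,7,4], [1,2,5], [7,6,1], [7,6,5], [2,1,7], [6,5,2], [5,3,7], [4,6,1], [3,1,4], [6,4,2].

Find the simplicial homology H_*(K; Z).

Order the vertices as 1 < 2 < 3 < 4 < 5 < 6 < 7. Listing each simplex with vertices in this order, K has dimension 2 with simplices:

  0-simplices (7): [1], [2], [3], [4], [5], [6], [7]
  1-simplices (18): [1,2], [1,3], [1,4], [1,5], [1,6], [1,7], [2,4], [2,5], [2,6], [2,7], [3,4], [3,5], [3,7], [4,6], [4,7], [5,6], [5,7], [6,7]
  2-simplices (12): [1,2,5], [1,2,7], [1,3,4], [1,3,5], [1,4,6], [1,6,7], [2,4,6], [2,4,7], [2,5,6], [3,4,7], [3,5,7], [5,6,7]

so the chain groups are C_0 ≅ Z^7, C_1 ≅ Z^18, C_2 ≅ Z^12.

The boundary map ∂_1: C_1 → C_0 maps an edge to its endpoints' difference, ∂[p,q] = q − p.
The resulting 7×18 matrix has rank 6, and its Smith normal form has invariant factors (1,1,1,1,1,1).

Boundary ∂_2: C_2 → C_1 maps a triangle to the signed sum of its edges. For instance
  ∂[1,4,6] = [4,6] − [1,6] + [1,4],
  ∂[1,6,7] = [6,7] − [1,7] + [1,6].
As a 18×12 matrix over Z this has rank 12, with invariant factors (1,1,1,1,1,1,1,1,1,1,1,2).

From H_k ≅ ker(∂_k) / im(∂_{k+1}) we obtain:

  H_0: rank C_0 − rank ∂_1 = 7 − 6 = 1, and the invariant factors of ∂_1 are all 1, so H_0 = Z.
  H_1: rank ker ∂_1 − rank ∂_2 = (18 − 6) − 12 = 0, and ∂_2 has invariant factor 2 > 1, so H_1 = Z/2.
  H_2: rank ker ∂_2 − rank ∂_3 = (12 − 12) − 0 = 0, and there is no ∂_3, so H_2 = 0.

As a check, the Euler characteristic is 7 − 18 + 12 = 1, which agrees with 1 − 0 + 0 = 1.

H_0 ≅ Z,  H_1 ≅ Z/2,  H_2 = 0.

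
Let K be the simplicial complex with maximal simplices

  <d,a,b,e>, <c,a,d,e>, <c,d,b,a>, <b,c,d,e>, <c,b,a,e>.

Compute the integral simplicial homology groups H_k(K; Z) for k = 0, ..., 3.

Take the total order a < b < c < d < e on the vertex set. Then K (dimension 3) consists of the simplices:

  0-simplices (5): a, b, c, d, e
  1-simplices (10): ab, ac, ad, ae, bc, bd, be, cd, ce, de
  2-simplices (10): abc, abd, abe, acd, ace, ade, bcd, bce, bde, cde
  3-simplices (5): abcd, abce, abde, acde, bcde

Hence C_0 ≅ Z^5, C_1 ≅ Z^10, C_2 ≅ Z^10, C_3 ≅ Z^5.

∂_1: C_1 → C_0 is given by ∂[p,q] = [q] − [p]. For instance
  ∂bd = d − b.
The resulting 5×10 matrix has rank 4, and its Smith normal form has invariant factors (1,1,1,1).

∂_2: C_2 → C_1 sends each 2-simplex [p,q,r] to [q,r] − [p,r] + [p,q]. For instance
  ∂abd = bd − ad + ab,
  ∂ace = ce − ae + ac.
This gives a 10×10 integer matrix of rank 6; reducing to Smith normal form yields diagonal entries (1,1,1,1,1,1).

Boundary ∂_3: C_3 → C_2 sends each 3-simplex σ to the alternating sum Σ_i (−1)^i (σ with its i-th vertex removed). For instance
  ∂abcd = bcd − acd + abd − abc,
  ∂acde = cde − ade + ace − acd.
This gives a 10×5 integer matrix of rank 4; reducing to Smith normal form yields diagonal entries (1,1,1,1).

Reading off H_k = ker ∂_k / im ∂_{k+1}:

  H_0: rank C_0 − rank ∂_1 = 5 − 4 = 1, and the invariant factors of ∂_1 are all 1, so H_0 ≅ Z.
  H_1: rank ker ∂_1 − rank ∂_2 = (10 − 4) − 6 = 0, and the invariant factors of ∂_2 are all 1, so H_1 ≅ 0.
  H_2: rank ker ∂_2 − rank ∂_3 = (10 − 6) − 4 = 0, and the invariant factors of ∂_3 are all 1, so H_2 ≅ 0.
  H_3: rank ker ∂_3 − rank ∂_4 = (5 − 4) − 0 = 1, and there is no ∂_4, so H_3 ≅ Z.

(K is a triangulation of the 3-sphere S^3.)

H_0 ≅ Z,  H_1 = 0,  H_2 = 0,  H_3 ≅ Z.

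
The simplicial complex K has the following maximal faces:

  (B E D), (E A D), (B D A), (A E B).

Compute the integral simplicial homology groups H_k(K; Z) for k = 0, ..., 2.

H_0 = Z,  H_1 = 0,  H_2 = Z.

Order the vertices as A < B < D < E. Listing each simplex with vertices in this order, K has dimension 2 with simplices:

  0-simplices (4): A, B, D, E
  1-simplices (6): AB, AD, AE, BD, BE, DE
  2-simplices (4): ABD, ABE, ADE, BDE

Hence C_0 ≅ Z^4, C_1 ≅ Z^6, C_2 ≅ Z^4.

∂_1: C_1 → C_0 maps an edge to its endpoints' difference, ∂[p,q] = q − p. For instance
  ∂DE = E − D.
As a 4×6 matrix over Z this has rank 3, with invariant factors (1,1,1).

∂_2: C_2 → C_1 sends each 2-simplex [p,q,r] to [q,r] − [p,r] + [p,q]. For instance
  ∂ADE = DE − AE + AD,
  ∂BDE = DE − BE + BD.
The 6×4 boundary matrix has rank 3 and Smith normal form diag(1,1,1).

From H_k ≅ ker(∂_k) / im(∂_{k+1}) we obtain:

  H_0: rank C_0 − rank ∂_1 = 4 − 3 = 1, and the invariant factors of ∂_1 are all 1, so H_0 = Z.
  H_1: rank ker ∂_1 − rank ∂_2 = (6 − 3) − 3 = 0, and the invariant factors of ∂_2 are all 1, so H_1 = 0.
  H_2: rank ker ∂_2 − rank ∂_3 = (4 − 3) − 0 = 1, and there is no ∂_3, so H_2 = Z.

As a check, the Euler characteristic is 4 − 6 + 4 = 2, which agrees with 1 − 0 + 1 = 2.
(K is a triangulation of the 2-sphere S^2.)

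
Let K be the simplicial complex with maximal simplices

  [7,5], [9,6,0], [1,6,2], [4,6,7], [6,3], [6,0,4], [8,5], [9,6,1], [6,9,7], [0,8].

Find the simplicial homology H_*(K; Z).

H_0 ≅ Z,  H_1 ≅ Z,  H_2 = 0.

We work with the vertex ordering 0 < 1 < 2 < 3 < 4 < 5 < 6 < 7 < 8 < 9. The simplices of K, each written with vertices in increasing order, are:

  0-simplices (10): [0], [1], [2], [3], [4], [5], [6], [7], [8], [9]
  1-simplices (16): [0,4], [0,6], [0,8], [0,9], [1,2], [1,6], [1,9], [2,6], [3,6], [4,6], [4,7], [5,7], [5,8], [6,7], [6,9], [7,9]
  2-simplices (6): [0,4,6], [0,6,9], [1,2,6], [1,6,9], [4,6,7], [6,7,9]

giving chain groups C_0 ≅ Z^10, C_1 ≅ Z^16, C_2 ≅ Z^6.

The boundary map ∂_1: C_1 → C_0 maps an edge to its endpoints' difference, ∂[p,q] = q − p.
The resulting 10×16 matrix has rank 9, and its Smith normal form has invariant factors (1,1,1,1,1,1,1,1,1).

Boundary ∂_2: C_2 → C_1 sends each 2-simplex [p,q,r] to [q,r] − [p,r] + [p,q]. For instance
  ∂[1,2,6] = [2,6] − [1,6] + [1,2],
  ∂[4,6,7] = [6,7] − [4,7] + [4,6].
The resulting 16×6 matrix has rank 6, and its Smith normal form has invariant factors (1,1,1,1,1,1).

From H_k ≅ ker(∂_k) / im(∂_{k+1}) we obtain:

  H_0: rank C_0 − rank ∂_1 = 10 − 9 = 1, and the invariant factors of ∂_1 are all 1, so H_0 = Z.
  H_1: rank ker ∂_1 − rank ∂_2 = (16 − 9) − 6 = 1, and the invariant factors of ∂_2 are all 1, so H_1 = Z.
  H_2: rank ker ∂_2 − rank ∂_3 = (6 − 6) − 0 = 0, and there is no ∂_3, so H_2 = 0.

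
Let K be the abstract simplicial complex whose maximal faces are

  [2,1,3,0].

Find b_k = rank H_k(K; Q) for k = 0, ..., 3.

We work with the vertex ordering 0 < 1 < 2 < 3. The simplices of K, each written with vertices in increasing order, are:

  0-simplices (4): [0], [1], [2], [3]
  1-simplices (6): [0,1], [0,2], [0,3], [1,2], [1,3], [2,3]
  2-simplices (4): [0,1,2], [0,1,3], [0,2,3], [1,2,3]
  3-simplices (1): [0,1,2,3]

Hence C_0 ≅ Z^4, C_1 ≅ Z^6, C_2 ≅ Z^4, C_3 ≅ Z^1.

∂_1: C_1 → C_0 maps an edge to its endpoints' difference, ∂[p,q] = q − p. For instance
  ∂[1,2] = [2] − [1].
As a 4×6 matrix over Z this has rank 3, with invariant factors (1,1,1).

∂_2: C_2 → C_1 acts by ∂[p,q,r] = [q,r] − [p,r] + [p,q]. For instance
  ∂[0,1,2] = [1,2] − [0,2] + [0,1],
  ∂[1,2,3] = [2,3] − [1,3] + [1,2].
This gives a 6×4 integer matrix of rank 3; reducing to Smith normal form yields diagonal entries (1,1,1).

The boundary map ∂_3: C_3 → C_2 sends each 3-simplex σ to the alternating sum Σ_i (−1)^i (σ with its i-th vertex removed). For instance
  ∂[0,1,2,3] = [1,2,3] − [0,2,3] + [0,1,3] − [0,1,2].
The resulting 4×1 matrix has rank 1, and its Smith normal form has invariant factors (1).

Now H_k = ker ∂_k / im ∂_{k+1}, so:

  H_0: rank C_0 − rank ∂_1 = 4 − 3 = 1, and the invariant factors of ∂_1 are all 1, so H_0 ≅ Z.
  H_1: rank ker ∂_1 − rank ∂_2 = (6 − 3) − 3 = 0, and the invariant factors of ∂_2 are all 1, so H_1 ≅ 0.
  H_2: rank ker ∂_2 − rank ∂_3 = (4 − 3) − 1 = 0, and the invariant factors of ∂_3 are all 1, so H_2 ≅ 0.
  H_3: rank ker ∂_3 − rank ∂_4 = (1 − 1) − 0 = 0, and there is no ∂_4, so H_3 ≅ 0.

As a check, the Euler characteristic is 4 − 6 + 4 − 1 = 1, which agrees with 1 − 0 + 0 − 0 = 1.

Hence the Betti numbers are b_0 = 1, b_1 = 0, b_2 = 0, b_3 = 0.

b_0 = 1, b_1 = 0, b_2 = 0, b_3 = 0.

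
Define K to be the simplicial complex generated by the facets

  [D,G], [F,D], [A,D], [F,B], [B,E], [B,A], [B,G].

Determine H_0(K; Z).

H_0 ≅ Z.

Fix the vertex order A < B < D < E < F < G and write every simplex with vertices in increasing order. Then dim K = 1 and the simplices of K are:

  0-simplices (6): A, B, D, E, F, G
  1-simplices (7): AB, AD, BE, BF, BG, DF, DG

giving chain groups C_0 ≅ Z^6, C_1 ≅ Z^7.

The boundary map ∂_1: C_1 → C_0 is given by ∂[p,q] = [q] − [p]. For instance
  ∂DF = F − D.
As a 6×7 matrix over Z this has rank 5, with invariant factors (1,1,1,1,1).

From H_k ≅ ker(∂_k) / im(∂_{k+1}) we obtain:

  H_0: rank C_0 − rank ∂_1 = 6 − 5 = 1, and the invariant factors of ∂_1 are all 1, so H_0 = Z.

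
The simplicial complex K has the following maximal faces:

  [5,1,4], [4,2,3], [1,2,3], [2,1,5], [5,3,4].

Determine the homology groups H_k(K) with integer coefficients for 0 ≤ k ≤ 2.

H_0 ≅ Z,  H_1 ≅ Z,  H_2 = 0.

Take the total order 1 < 2 < 3 < 4 < 5 on the vertex set. Then K (dimension 2) consists of the simplices:

  0-simplices (5): [1], [2], [3], [4], [5]
  1-simplices (10): [1,2], [1,3], [1,4], [1,5], [2,3], [2,4], [2,5], [3,4], [3,5], [4,5]
  2-simplices (5): [1,2,3], [1,2,5], [1,4,5], [2,3,4], [3,4,5]

giving chain groups C_0 ≅ Z^5, C_1 ≅ Z^10, C_2 ≅ Z^5.

∂_1: C_1 → C_0 maps an edge to its endpoints' difference, ∂[p,q] = q − p.
As a 5×10 matrix over Z this has rank 4, with invariant factors (1,1,1,1).

The boundary map ∂_2: C_2 → C_1 maps a triangle to the signed sum of its edges. For instance
  ∂[1,2,3] = [2,3] − [1,3] + [1,2],
  ∂[3,4,5] = [4,5] − [3,5] + [3,4].
The resulting 10×5 matrix has rank 5, and its Smith normal form has invariant factors (1,1,1,1,1).

Computing H_k = (kernel of ∂_k) / (image of ∂_{k+1}):

  H_0: rank C_0 − rank ∂_1 = 5 − 4 = 1, and the invariant factors of ∂_1 are all 1, so H_0 ≅ Z.
  H_1: rank ker ∂_1 − rank ∂_2 = (10 − 4) − 5 = 1, and the invariant factors of ∂_2 are all 1, so H_1 ≅ Z.
  H_2: rank ker ∂_2 − rank ∂_3 = (5 − 5) − 0 = 0, and there is no ∂_3, so H_2 ≅ 0.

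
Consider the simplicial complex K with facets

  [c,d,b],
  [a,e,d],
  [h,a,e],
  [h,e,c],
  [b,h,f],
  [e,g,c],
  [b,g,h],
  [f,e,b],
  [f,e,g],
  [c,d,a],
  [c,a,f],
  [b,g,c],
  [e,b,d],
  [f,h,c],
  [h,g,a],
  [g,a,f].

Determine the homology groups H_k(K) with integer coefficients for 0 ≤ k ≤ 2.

K has 8 vertices, 24 edges, 16 triangles.
rank ∂_0 = 0, rank ∂_1 = 7 ⇒ b_0 = 8 − 0 − 7 = 1; all invariant factors of ∂_1 are 1 so no torsion. So H_0 ≅ Z.
rank ∂_1 = 7, rank ∂_2 = 15 ⇒ b_1 = 24 − 7 − 15 = 2; all invariant factors of ∂_2 are 1 so no torsion. So H_1 ≅ Z^2.
rank ∂_2 = 15, rank ∂_3 = 0 ⇒ b_2 = 16 − 15 − 0 = 1. So H_2 ≅ Z.

H_0 = Z,  H_1 = Z^2,  H_2 = Z.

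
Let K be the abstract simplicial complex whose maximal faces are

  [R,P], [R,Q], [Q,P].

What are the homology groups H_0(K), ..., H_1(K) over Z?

H_0 ≅ Z,  H_1 ≅ Z.

Order the vertices as P < Q < R. Listing each simplex with vertices in this order, K has dimension 1 with simplices:

  0-simplices (3): P, Q, R
  1-simplices (3): PQ, PR, QR

giving chain groups C_0 ≅ Z^3, C_1 ≅ Z^3.

∂_1: C_1 → C_0 is given by ∂[p,q] = [q] − [p].
As a 3×3 matrix over Z this has rank 2, with invariant factors (1,1).

Reading off H_k = ker ∂_k / im ∂_{k+1}:

  H_0: rank C_0 − rank ∂_1 = 3 − 2 = 1, and the invariant factors of ∂_1 are all 1, so H_0 ≅ Z.
  H_1: rank ker ∂_1 − rank ∂_2 = (3 − 2) − 0 = 1, and there is no ∂_2, so H_1 ≅ Z.

As a check, the Euler characteristic is 3 − 3 = 0, which agrees with 1 − 1 = 0.
(K is a triangulation of the circle S^1.)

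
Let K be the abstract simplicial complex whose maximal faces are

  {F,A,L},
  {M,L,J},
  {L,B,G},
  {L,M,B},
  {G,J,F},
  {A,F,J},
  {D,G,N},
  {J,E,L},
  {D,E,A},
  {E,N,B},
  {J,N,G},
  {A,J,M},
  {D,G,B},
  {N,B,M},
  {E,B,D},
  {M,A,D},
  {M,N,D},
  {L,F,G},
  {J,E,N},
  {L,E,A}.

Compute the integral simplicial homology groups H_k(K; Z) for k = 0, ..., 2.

H_0 ≅ Z,  H_1 ≅ Z ⊕ Z/2,  H_2 = 0.

Order the vertices as A < B < D < E < F < G < J < L < M < N. Listing each simplex with vertices in this order, K has dimension 2 with simplices:

  0-simplices (10): A, B, D, E, F, G, J, L, M, N
  1-simplices (30): AD, AE, AF, AJ, AL, AM, BD, BE, BG, BL, BM, BN, DE, DG, DM, DN, EJ, EL, EN, FG, FJ, FL, GJ, GL, GN, JL, JM, JN, LM, MN
  2-simplices (20): ADE, ADM, AEL, AFJ, AFL, AJM, BDE, BDG, BEN, BGL, BLM, BMN, DGN, DMN, EJL, EJN, FGJ, FGL, GJN, JLM

Hence C_0 ≅ Z^10, C_1 ≅ Z^30, C_2 ≅ Z^20.

Boundary ∂_1: C_1 → C_0 is given by ∂[p,q] = [q] − [p]. For instance
  ∂BL = L − B.
This gives a 10×30 integer matrix of rank 9; reducing to Smith normal form yields diagonal entries (1,1,1,1,1,1,1,1,1).

The boundary map ∂_2: C_2 → C_1 sends each 2-simplex [p,q,r] to [q,r] − [p,r] + [p,q]. For instance
  ∂AJM = JM − AM + AJ,
  ∂BEN = EN − BN + BE.
As a 30×20 matrix over Z this has rank 20, with invariant factors (1,1,1,1,1,1,1,1,1,1,1,1,1,1,1,1,1,1,1,2).

Now H_k = ker ∂_k / im ∂_{k+1}, so:

  H_0: rank C_0 − rank ∂_1 = 10 − 9 = 1, and the invariant factors of ∂_1 are all 1, so H_0 ≅ Z.
  H_1: rank ker ∂_1 − rank ∂_2 = (30 − 9) − 20 = 1, and ∂_2 has invariant factor 2 > 1, so H_1 ≅ Z ⊕ Z/2.
  H_2: rank ker ∂_2 − rank ∂_3 = (20 − 20) − 0 = 0, and there is no ∂_3, so H_2 ≅ 0.

(K is a triangulation of the Klein bottle.)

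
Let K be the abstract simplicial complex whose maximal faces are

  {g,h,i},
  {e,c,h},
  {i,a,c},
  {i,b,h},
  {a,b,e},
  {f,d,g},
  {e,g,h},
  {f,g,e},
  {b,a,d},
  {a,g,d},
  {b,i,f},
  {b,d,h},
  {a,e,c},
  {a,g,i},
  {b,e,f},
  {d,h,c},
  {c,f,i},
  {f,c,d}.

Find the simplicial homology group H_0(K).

H_0 = Z.

Fix the vertex order a < b < c < d < e < f < g < h < i and write every simplex with vertices in increasing order. Then dim K = 2 and the simplices of K are:

  0-simplices (9): a, b, c, d, e, f, g, h, i
  1-simplices (27): ab, ac, ad, ae, ag, ai, bd, be, bf, bh, bi, cd, ce, cf, ch, ci, df, dg, dh, ef, eg, eh, fg, fi, gh, gi, hi
  2-simplices (18): abd, abe, ace, aci, adg, agi, bdh, bef, bfi, bhi, cdf, cdh, ceh, cfi, dfg, efg, egh, ghi

giving chain groups C_0 ≅ Z^9, C_1 ≅ Z^27, C_2 ≅ Z^18.

∂_1: C_1 → C_0 is given by ∂[p,q] = [q] − [p]. For instance
  ∂ce = e − c.
This gives a 9×27 integer matrix of rank 8; reducing to Smith normal form yields diagonal entries (1,1,1,1,1,1,1,1).

The boundary map ∂_2: C_2 → C_1 acts by ∂[p,q,r] = [q,r] − [p,r] + [p,q]. For instance
  ∂adg = dg − ag + ad,
  ∂abe = be − ae + ab.
The 27×18 boundary matrix has rank 17 and Smith normal form diag(1,1,1,1,1,1,1,1,1,1,1,1,1,1,1,1,1).

Reading off H_k = ker ∂_k / im ∂_{k+1}:

  H_0: rank C_0 − rank ∂_1 = 9 − 8 = 1, and the invariant factors of ∂_1 are all 1, so H_0 ≅ Z.

(K is a triangulation of the torus T^2.)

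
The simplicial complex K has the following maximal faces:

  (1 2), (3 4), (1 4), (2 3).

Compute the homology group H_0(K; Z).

We work with the vertex ordering 1 < 2 < 3 < 4. The simplices of K, each written with vertices in increasing order, are:

  0-simplices (4): [1], [2], [3], [4]
  1-simplices (4): [1,2], [1,4], [2,3], [3,4]

Hence C_0 ≅ Z^4, C_1 ≅ Z^4.

The boundary map ∂_1: C_1 → C_0 sends each edge [p,q] (with p < q) to q − p.
This gives a 4×4 integer matrix of rank 3; reducing to Smith normal form yields diagonal entries (1,1,1).

Now H_k = ker ∂_k / im ∂_{k+1}, so:

  H_0: rank C_0 − rank ∂_1 = 4 − 3 = 1, and the invariant factors of ∂_1 are all 1, so H_0 = Z.

H_0 = Z.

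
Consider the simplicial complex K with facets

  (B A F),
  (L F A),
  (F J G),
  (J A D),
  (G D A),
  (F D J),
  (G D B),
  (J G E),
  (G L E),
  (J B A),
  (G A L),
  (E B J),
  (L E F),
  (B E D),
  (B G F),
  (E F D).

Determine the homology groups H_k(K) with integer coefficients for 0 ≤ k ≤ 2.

Order the vertices as A < B < D < E < F < G < J < L. Listing each simplex with vertices in this order, K has dimension 2 with simplices:

  0-simplices (8): A, B, D, E, F, G, J, L
  1-simplices (24): AB, AD, AF, AG, AJ, AL, BD, BE, BF, BG, BJ, DE, DF, DG, DJ, EF, EG, EJ, EL, FG, FJ, FL, GJ, GL
  2-simplices (16): ABF, ABJ, ADG, ADJ, AFL, AGL, BDE, BDG, BEJ, BFG, DEF, DFJ, EFL, EGJ, EGL, FGJ

giving chain groups C_0 ≅ Z^8, C_1 ≅ Z^24, C_2 ≅ Z^16.

The boundary map ∂_1: C_1 → C_0 maps an edge to its endpoints' difference, ∂[p,q] = q − p. For instance
  ∂FL = L − F.
As a 8×24 matrix over Z this has rank 7, with invariant factors (1,1,1,1,1,1,1).

The boundary map ∂_2: C_2 → C_1 acts by ∂[p,q,r] = [q,r] − [p,r] + [p,q]. For instance
  ∂EFL = FL − EL + EF,
  ∂BDE = DE − BE + BD.
As a 24×16 matrix over Z this has rank 15, with invariant factors (1,1,1,1,1,1,1,1,1,1,1,1,1,1,1).

Computing H_k = (kernel of ∂_k) / (image of ∂_{k+1}):

  H_0: rank C_0 − rank ∂_1 = 8 − 7 = 1, and the invariant factors of ∂_1 are all 1, so H_0 ≅ Z.
  H_1: rank ker ∂_1 − rank ∂_2 = (24 − 7) − 15 = 2, and the invariant factors of ∂_2 are all 1, so H_1 ≅ Z^2.
  H_2: rank ker ∂_2 − rank ∂_3 = (16 − 15) − 0 = 1, and there is no ∂_3, so H_2 ≅ Z.

H_0 ≅ Z,  H_1 ≅ Z^2,  H_2 ≅ Z.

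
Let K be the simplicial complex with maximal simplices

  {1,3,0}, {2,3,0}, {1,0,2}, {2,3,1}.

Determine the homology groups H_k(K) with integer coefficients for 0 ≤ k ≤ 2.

H_0 ≅ Z,  H_1 = 0,  H_2 ≅ Z.

K has 4 vertices, 6 edges, 4 triangles.
rank ∂_0 = 0, rank ∂_1 = 3 ⇒ b_0 = 4 − 0 − 3 = 1; all invariant factors of ∂_1 are 1 so no torsion. So H_0 = Z.
rank ∂_1 = 3, rank ∂_2 = 3 ⇒ b_1 = 6 − 3 − 3 = 0; all invariant factors of ∂_2 are 1 so no torsion. So H_1 = 0.
rank ∂_2 = 3, rank ∂_3 = 0 ⇒ b_2 = 4 − 3 − 0 = 1. So H_2 = Z.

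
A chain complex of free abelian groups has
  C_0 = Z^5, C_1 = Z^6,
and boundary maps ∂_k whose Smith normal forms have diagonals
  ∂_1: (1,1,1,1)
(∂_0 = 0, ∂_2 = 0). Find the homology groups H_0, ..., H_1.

H_0 = Z,  H_1 = Z^2.

H_0: b_0 = 5 − 0 − 4 = 1; torsion from ∂_1 factors > 1: none. So H_0 = Z.
H_1: b_1 = 6 − 4 − 0 = 2; torsion from ∂_2 factors > 1: none. So H_1 = Z^2.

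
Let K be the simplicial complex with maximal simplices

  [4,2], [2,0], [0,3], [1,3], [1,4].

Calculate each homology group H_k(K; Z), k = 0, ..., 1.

H_0 = Z,  H_1 = Z.

Take the total order 0 < 1 < 2 < 3 < 4 on the vertex set. Then K (dimension 1) consists of the simplices:

  0-simplices (5): [0], [1], [2], [3], [4]
  1-simplices (5): [0,2], [0,3], [1,3], [1,4], [2,4]

so the chain groups are C_0 ≅ Z^5, C_1 ≅ Z^5.

The boundary map ∂_1: C_1 → C_0 is given by ∂[p,q] = [q] − [p]. For instance
  ∂[0,2] = [2] − [0].
The resulting 5×5 matrix has rank 4, and its Smith normal form has invariant factors (1,1,1,1).

Now H_k = ker ∂_k / im ∂_{k+1}, so:

  H_0: rank C_0 − rank ∂_1 = 5 − 4 = 1, and the invariant factors of ∂_1 are all 1, so H_0 ≅ Z.
  H_1: rank ker ∂_1 − rank ∂_2 = (5 − 4) − 0 = 1, and there is no ∂_2, so H_1 ≅ Z.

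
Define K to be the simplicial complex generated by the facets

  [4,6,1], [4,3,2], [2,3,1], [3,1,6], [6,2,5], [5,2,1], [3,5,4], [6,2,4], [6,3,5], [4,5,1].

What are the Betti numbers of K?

Fix the vertex order 1 < 2 < 3 < 4 < 5 < 6 and write every simplex with vertices in increasing order. Then dim K = 2 and the simplices of K are:

  0-simplices (6): [1], [2], [3], [4], [5], [6]
  1-simplices (15): [1,2], [1,3], [1,4], [1,5], [1,6], [2,3], [2,4], [2,5], [2,6], [3,4], [3,5], [3,6], [4,5], [4,6], [5,6]
  2-simplices (10): [1,2,3], [1,2,5], [1,3,6], [1,4,5], [1,4,6], [2,3,4], [2,4,6], [2,5,6], [3,4,5], [3,5,6]

so the chain groups are C_0 ≅ Z^6, C_1 ≅ Z^15, C_2 ≅ Z^10.

Boundary ∂_1: C_1 → C_0 sends each edge [p,q] (with p < q) to q − p.
The resulting 6×15 matrix has rank 5, and its Smith normal form has invariant factors (1,1,1,1,1).

∂_2: C_2 → C_1 maps a triangle to the signed sum of its edges. For instance
  ∂[1,4,5] = [4,5] − [1,5] + [1,4],
  ∂[1,4,6] = [4,6] − [1,6] + [1,4].
This gives a 15×10 integer matrix of rank 10; reducing to Smith normal form yields diagonal entries (1,1,1,1,1,1,1,1,1,2).

From H_k ≅ ker(∂_k) / im(∂_{k+1}) we obtain:

  H_0: rank C_0 − rank ∂_1 = 6 − 5 = 1, and the invariant factors of ∂_1 are all 1, so H_0 = Z.
  H_1: rank ker ∂_1 − rank ∂_2 = (15 − 5) − 10 = 0, and ∂_2 has invariant factor 2 > 1, so H_1 = Z/2.
  H_2: rank ker ∂_2 − rank ∂_3 = (10 − 10) − 0 = 0, and there is no ∂_3, so H_2 = 0.

(K is a triangulation of the real projective plane RP^2.)

Hence the Betti numbers are b_0 = 1, b_1 = 0, b_2 = 0.

b_0 = 1, b_1 = 0, b_2 = 0.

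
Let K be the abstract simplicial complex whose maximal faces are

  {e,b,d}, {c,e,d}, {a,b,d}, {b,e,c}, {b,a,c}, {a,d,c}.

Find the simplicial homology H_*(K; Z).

We work with the vertex ordering a < b < c < d < e. The simplices of K, each written with vertices in increasing order, are:

  0-simplices (5): a, b, c, d, e
  1-simplices (9): ab, ac, ad, bc, bd, be, cd, ce, de
  2-simplices (6): abc, abd, acd, bce, bde, cde

so the chain groups are C_0 ≅ Z^5, C_1 ≅ Z^9, C_2 ≅ Z^6.

Boundary ∂_1: C_1 → C_0 is given by ∂[p,q] = [q] − [p].
The resulting 5×9 matrix has rank 4, and its Smith normal form has invariant factors (1,1,1,1).

Boundary ∂_2: C_2 → C_1 sends each 2-simplex [p,q,r] to [q,r] − [p,r] + [p,q]. For instance
  ∂abd = bd − ad + ab,
  ∂bde = de − be + bd.
As a 9×6 matrix over Z this has rank 5, with invariant factors (1,1,1,1,1).

From H_k ≅ ker(∂_k) / im(∂_{k+1}) we obtain:

  H_0: rank C_0 − rank ∂_1 = 5 − 4 = 1, and the invariant factors of ∂_1 are all 1, so H_0 = Z.
  H_1: rank ker ∂_1 − rank ∂_2 = (9 − 4) − 5 = 0, and the invariant factors of ∂_2 are all 1, so H_1 = 0.
  H_2: rank ker ∂_2 − rank ∂_3 = (6 − 5) − 0 = 1, and there is no ∂_3, so H_2 = Z.

As a check, the Euler characteristic is 5 − 9 + 6 = 2, which agrees with 1 − 0 + 1 = 2.

H_0 = Z,  H_1 = 0,  H_2 = Z.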